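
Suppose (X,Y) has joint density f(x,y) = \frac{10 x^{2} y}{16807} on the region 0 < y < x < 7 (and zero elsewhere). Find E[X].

f_X(x) = ∫_0^x \frac{10 x^{2} y}{16807} dy = \frac{5 x^{4}}{16807}
E[X] = ∫_0^7 x × (\frac{5 x^{4}}{16807}) dx = \frac{35}{6}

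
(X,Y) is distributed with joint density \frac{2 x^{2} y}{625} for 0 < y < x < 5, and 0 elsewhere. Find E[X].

f_X(x) = ∫_0^x \frac{2 x^{2} y}{625} dy = \frac{x^{4}}{625}
E[X] = ∫_0^5 x × (\frac{x^{4}}{625}) dx = \frac{25}{6}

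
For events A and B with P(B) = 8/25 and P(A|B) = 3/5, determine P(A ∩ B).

By definition, P(A|B) = P(A ∩ B) / P(B)
So P(A ∩ B) = P(A|B) × P(B)
= 3/5 × 8/25
= 24/125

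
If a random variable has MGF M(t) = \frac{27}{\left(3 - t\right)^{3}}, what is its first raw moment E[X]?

To find E[X], compute M^(1)(0):
M^(1)(t) = \frac{81}{\left(3 - t\right)^{4}}
M^(1)(0) = 1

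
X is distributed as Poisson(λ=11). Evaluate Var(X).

For X ~ Poisson(λ=11):
Var(X) = 11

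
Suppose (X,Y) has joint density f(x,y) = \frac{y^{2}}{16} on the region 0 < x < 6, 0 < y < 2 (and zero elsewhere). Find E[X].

f_X(x) = ∫_0^2 \frac{y^{2}}{16} dy = \frac{1}{6}
E[X] = ∫_0^6 x × (\frac{1}{6}) dx = 3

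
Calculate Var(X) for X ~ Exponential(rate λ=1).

For X ~ Exponential(rate λ=1):
Var(X) = 1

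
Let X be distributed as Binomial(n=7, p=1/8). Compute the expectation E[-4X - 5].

For X ~ Binomial(n=7, p=1/8):
E[X] = \frac{7}{8}
E[-4X - 5] = -4 × E[X] - 5 = - \frac{17}{2}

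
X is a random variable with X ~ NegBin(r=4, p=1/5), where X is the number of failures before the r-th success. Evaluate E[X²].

Using the identity E[X²] = Var(X) + (E[X])²:
E[X] = 16
Var(X) = 80
E[X²] = 80 + (16)²
= 336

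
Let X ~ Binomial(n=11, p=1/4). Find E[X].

For X ~ Binomial(n=11, p=1/4), the expected value is:
E[X] = \frac{11}{4}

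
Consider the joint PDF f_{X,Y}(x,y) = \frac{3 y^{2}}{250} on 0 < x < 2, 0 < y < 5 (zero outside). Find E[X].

f_X(x) = ∫_0^5 \frac{3 y^{2}}{250} dy = \frac{1}{2}
E[X] = ∫_0^2 x × (\frac{1}{2}) dx = 1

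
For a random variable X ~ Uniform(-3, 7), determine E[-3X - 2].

For X ~ Uniform(-3, 7):
E[X] = 2
E[-3X - 2] = -3 × E[X] - 2 = -8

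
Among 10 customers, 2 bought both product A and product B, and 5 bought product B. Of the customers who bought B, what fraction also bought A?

P(A ∩ B) = 2/10 = 1/5
P(B) = 5/10 = 1/2
P(A|B) = P(A ∩ B) / P(B) = (1/5) / (1/2) = 2/5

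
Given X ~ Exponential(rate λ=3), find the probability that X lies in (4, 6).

P(4 < X < 6) = ∫_{4}^{6} f(x) dx
where f(x) = 3 e^{- 3 x}
= - \frac{1 - e^{6}}{e^{18}}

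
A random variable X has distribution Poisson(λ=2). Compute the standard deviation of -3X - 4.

For X ~ Poisson(λ=2):
Var(X) = 2
SD(X) = √(Var(X)) = √(2) = \sqrt{2}
SD(-3X - 4) = |-3| × SD(X) = 3 × \sqrt{2} = 3 \sqrt{2}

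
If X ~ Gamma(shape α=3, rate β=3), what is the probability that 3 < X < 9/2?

P(3 < X < 9/2) = ∫_{3}^{9/2} f(x) dx
where f(x) = \frac{27 x^{2} e^{- 3 x}}{2}
= - \frac{845}{8 e^{\frac{27}{2}}} + \frac{101}{2 e^{9}}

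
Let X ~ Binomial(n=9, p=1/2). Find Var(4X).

For X ~ Binomial(n=9, p=1/2):
Var(X) = \frac{9}{4}
Var(4X) = (4)² × Var(X) = 16 × \frac{9}{4} = 36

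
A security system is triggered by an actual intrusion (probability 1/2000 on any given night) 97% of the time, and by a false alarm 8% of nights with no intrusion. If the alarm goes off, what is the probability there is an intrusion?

Let D = the rare event, + = positive/flagged.
P(D) = 1/2000
P(+|D) = 97/100
P(+|D') = 8/100 = 2/25
P(+) = P(+|D)P(D) + P(+|D')P(D')
     = \frac{97}{100} × \frac{1}{2000} + \frac{2}{25} × \frac{1999}{2000}
     = \frac{16089}{200000}
P(D|+) = P(+|D)P(D)/P(+) = \frac{97}{16089}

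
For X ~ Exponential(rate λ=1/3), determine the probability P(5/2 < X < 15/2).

P(5/2 < X < 15/2) = ∫_{5/2}^{15/2} f(x) dx
where f(x) = \frac{e^{- \frac{x}{3}}}{3}
= - \frac{1}{e^{\frac{5}{2}}} + e^{- \frac{5}{6}}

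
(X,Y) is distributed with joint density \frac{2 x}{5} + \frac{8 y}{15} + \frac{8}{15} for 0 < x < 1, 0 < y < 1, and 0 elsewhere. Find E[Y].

E[Y] = ∫_0^1 ∫_0^1 y × f(x,y) dx dy
= \frac{49}{90}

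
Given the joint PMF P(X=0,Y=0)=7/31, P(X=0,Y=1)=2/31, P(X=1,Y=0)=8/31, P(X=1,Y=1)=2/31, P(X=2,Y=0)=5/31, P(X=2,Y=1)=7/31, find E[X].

First find marginal of X:
P(X=0) = 9/31
P(X=1) = 10/31
P(X=2) = 12/31
E[X] = 0 × 9/31 + 1 × 10/31 + 2 × 12/31 = 34/31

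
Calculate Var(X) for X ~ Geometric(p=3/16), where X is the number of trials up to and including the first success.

For X ~ Geometric(p=3/16), where X is the number of trials up to and including the first success:
Var(X) = \frac{208}{9}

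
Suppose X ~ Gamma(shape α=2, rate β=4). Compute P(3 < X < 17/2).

P(3 < X < 17/2) = ∫_{3}^{17/2} f(x) dx
where f(x) = 16 x e^{- 4 x}
= \frac{-35 + 13 e^{22}}{e^{34}}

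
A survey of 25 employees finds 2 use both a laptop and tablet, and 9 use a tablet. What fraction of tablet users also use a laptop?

P(A ∩ B) = 2/25
P(B) = 9/25
P(A|B) = P(A ∩ B) / P(B) = (2/25) / (9/25) = 2/9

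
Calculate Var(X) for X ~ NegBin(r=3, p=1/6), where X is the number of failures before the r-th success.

For X ~ NegBin(r=3, p=1/6), where X is the number of failures before the r-th success:
Var(X) = 90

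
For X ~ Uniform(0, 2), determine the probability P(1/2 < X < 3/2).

P(1/2 < X < 3/2) = ∫_{1/2}^{3/2} f(x) dx
where f(x) = \frac{1}{2}
= \frac{1}{2}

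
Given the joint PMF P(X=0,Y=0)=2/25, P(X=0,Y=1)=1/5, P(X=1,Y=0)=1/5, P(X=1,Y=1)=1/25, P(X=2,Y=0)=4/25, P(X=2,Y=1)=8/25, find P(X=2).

P(X=2) = P(X=2,Y=0) + P(X=2,Y=1)
= 4/25 + 8/25
= 12/25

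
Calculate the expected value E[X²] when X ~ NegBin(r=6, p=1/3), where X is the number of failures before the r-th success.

Using the identity E[X²] = Var(X) + (E[X])²:
E[X] = 12
Var(X) = 36
E[X²] = 36 + (12)²
= 180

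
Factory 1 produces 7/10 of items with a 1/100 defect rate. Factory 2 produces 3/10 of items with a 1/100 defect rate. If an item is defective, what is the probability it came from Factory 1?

Using Bayes' theorem:
P(F1) = 7/10, P(D|F1) = 1/100
P(F2) = 3/10, P(D|F2) = 1/100
P(D) = P(D|F1)P(F1) + P(D|F2)P(F2)
     = \frac{1}{100}
P(F1|D) = P(D|F1)P(F1) / P(D)
= \frac{7}{10}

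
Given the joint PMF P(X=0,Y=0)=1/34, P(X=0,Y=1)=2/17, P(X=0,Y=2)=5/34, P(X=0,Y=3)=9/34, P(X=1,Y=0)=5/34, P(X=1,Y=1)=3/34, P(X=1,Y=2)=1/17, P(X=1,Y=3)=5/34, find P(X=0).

P(X=0) = P(X=0,Y=0) + P(X=0,Y=1) + P(X=0,Y=2) + P(X=0,Y=3)
= 1/34 + 2/17 + 5/34 + 9/34
= 19/34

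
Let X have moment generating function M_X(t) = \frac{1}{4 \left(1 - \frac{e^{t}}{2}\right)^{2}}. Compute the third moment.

To find E[X^3], compute M^(3)(0):
M^(1)(t) = \frac{e^{t}}{4 \left(1 - \frac{e^{t}}{2}\right)^{3}}
M^(2)(t) = \frac{e^{t}}{4 \left(1 - \frac{e^{t}}{2}\right)^{3}} + \frac{3 e^{2 t}}{8 \left(1 - \frac{e^{t}}{2}\right)^{4}}
M^(3)(t) = \frac{e^{t}}{4 \left(1 - \frac{e^{t}}{2}\right)^{3}} + \frac{9 e^{2 t}}{8 \left(1 - \frac{e^{t}}{2}\right)^{4}} + \frac{3 e^{3 t}}{4 \left(1 - \frac{e^{t}}{2}\right)^{5}}
M^(3)(0) = 44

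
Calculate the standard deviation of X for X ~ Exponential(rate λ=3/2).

For X ~ Exponential(rate λ=3/2):
Var(X) = \frac{4}{9}
SD(X) = √(Var(X)) = √(\frac{4}{9}) = \frac{2}{3}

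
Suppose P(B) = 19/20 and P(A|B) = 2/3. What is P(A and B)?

By definition, P(A|B) = P(A ∩ B) / P(B)
So P(A ∩ B) = P(A|B) × P(B)
= 2/3 × 19/20
= 19/30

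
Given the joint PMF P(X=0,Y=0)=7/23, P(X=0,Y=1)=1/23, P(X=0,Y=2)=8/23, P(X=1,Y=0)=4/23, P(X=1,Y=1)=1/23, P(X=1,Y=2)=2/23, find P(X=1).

P(X=1) = P(X=1,Y=0) + P(X=1,Y=1) + P(X=1,Y=2)
= 4/23 + 1/23 + 2/23
= 7/23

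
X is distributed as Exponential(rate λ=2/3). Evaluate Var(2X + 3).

For X ~ Exponential(rate λ=2/3):
Var(X) = \frac{9}{4}
Var(2X + 3) = (2)² × Var(X) = 4 × \frac{9}{4} = 9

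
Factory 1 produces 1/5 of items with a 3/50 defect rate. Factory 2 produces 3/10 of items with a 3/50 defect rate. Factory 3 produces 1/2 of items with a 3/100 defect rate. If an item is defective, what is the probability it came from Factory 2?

Using Bayes' theorem:
P(F1) = 1/5, P(D|F1) = 3/50
P(F2) = 3/10, P(D|F2) = 3/50
P(F3) = 1/2, P(D|F3) = 3/100
P(D) = P(D|F1)P(F1) + P(D|F2)P(F2) + P(D|F3)P(F3)
     = \frac{9}{200}
P(F2|D) = P(D|F2)P(F2) / P(D)
= \frac{2}{5}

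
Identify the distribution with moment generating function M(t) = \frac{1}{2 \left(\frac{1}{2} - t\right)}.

The MGF M(t) = \frac{1}{2 \left(\frac{1}{2} - t\right)} is the standard form for the Exponential distribution.
Comparing with the known MGF formula identifies: Exponential(rate λ=1/2)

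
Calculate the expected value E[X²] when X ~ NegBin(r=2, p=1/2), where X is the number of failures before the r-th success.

Using the identity E[X²] = Var(X) + (E[X])²:
E[X] = 2
Var(X) = 4
E[X²] = 4 + (2)²
= 8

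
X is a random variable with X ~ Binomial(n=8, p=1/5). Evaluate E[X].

For X ~ Binomial(n=8, p=1/5), the expected value is:
E[X] = \frac{8}{5}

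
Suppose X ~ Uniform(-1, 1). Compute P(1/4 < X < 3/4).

P(1/4 < X < 3/4) = ∫_{1/4}^{3/4} f(x) dx
where f(x) = \frac{1}{2}
= \frac{1}{4}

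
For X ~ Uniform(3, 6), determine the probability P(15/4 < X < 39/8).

P(15/4 < X < 39/8) = ∫_{15/4}^{39/8} f(x) dx
where f(x) = \frac{1}{3}
= \frac{3}{8}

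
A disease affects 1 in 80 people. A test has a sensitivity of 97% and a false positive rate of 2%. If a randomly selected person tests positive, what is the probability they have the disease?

Let D = the rare event, + = positive/flagged.
P(D) = 1/80
P(+|D) = 97/100
P(+|D') = 2/100 = 1/50
P(+) = P(+|D)P(D) + P(+|D')P(D')
     = \frac{97}{100} × \frac{1}{80} + \frac{1}{50} × \frac{79}{80}
     = \frac{51}{1600}
P(D|+) = P(+|D)P(D)/P(+) = \frac{97}{255}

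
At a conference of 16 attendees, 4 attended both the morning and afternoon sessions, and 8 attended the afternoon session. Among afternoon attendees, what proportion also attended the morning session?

P(A ∩ B) = 4/16 = 1/4
P(B) = 8/16 = 1/2
P(A|B) = P(A ∩ B) / P(B) = (1/4) / (1/2) = 1/2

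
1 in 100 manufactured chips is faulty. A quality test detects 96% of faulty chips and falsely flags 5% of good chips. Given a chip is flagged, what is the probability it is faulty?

Let D = the rare event, + = positive/flagged.
P(D) = 1/100
P(+|D) = 96/100 = 24/25
P(+|D') = 5/100 = 1/20
P(+) = P(+|D)P(D) + P(+|D')P(D')
     = \frac{24}{25} × \frac{1}{100} + \frac{1}{20} × \frac{99}{100}
     = \frac{591}{10000}
P(D|+) = P(+|D)P(D)/P(+) = \frac{32}{197}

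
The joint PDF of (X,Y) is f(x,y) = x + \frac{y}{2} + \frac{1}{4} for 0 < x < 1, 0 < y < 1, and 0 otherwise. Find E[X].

E[X] = ∫_0^1 ∫_0^1 x × f(x,y) dy dx
= ∫_0^1 ∫_0^1 x × (x + \frac{y}{2} + \frac{1}{4}) dy dx
= \frac{7}{12}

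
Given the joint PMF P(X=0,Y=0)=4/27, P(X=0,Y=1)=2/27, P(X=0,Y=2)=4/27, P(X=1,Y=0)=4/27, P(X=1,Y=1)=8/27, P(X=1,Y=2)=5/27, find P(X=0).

P(X=0) = P(X=0,Y=0) + P(X=0,Y=1) + P(X=0,Y=2)
= 4/27 + 2/27 + 4/27
= 10/27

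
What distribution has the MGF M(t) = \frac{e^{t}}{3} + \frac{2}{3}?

The MGF M(t) = \frac{e^{t}}{3} + \frac{2}{3} is the standard form for the Bernoulli distribution.
Comparing with the known MGF formula identifies: Bernoulli(p=1/3)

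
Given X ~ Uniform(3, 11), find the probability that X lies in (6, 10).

P(6 < X < 10) = ∫_{6}^{10} f(x) dx
where f(x) = \frac{1}{8}
= \frac{1}{2}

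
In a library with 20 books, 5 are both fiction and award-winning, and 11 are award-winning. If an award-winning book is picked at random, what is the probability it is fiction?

P(A ∩ B) = 5/20 = 1/4
P(B) = 11/20
P(A|B) = P(A ∩ B) / P(B) = (1/4) / (11/20) = 5/11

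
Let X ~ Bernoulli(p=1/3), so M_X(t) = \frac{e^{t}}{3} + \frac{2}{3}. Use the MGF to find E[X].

To find E[X], compute M^(1)(0):
M^(1)(t) = \frac{e^{t}}{3}
M^(1)(0) = \frac{1}{3}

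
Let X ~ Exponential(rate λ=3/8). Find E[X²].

Using the identity E[X²] = Var(X) + (E[X])²:
E[X] = \frac{8}{3}
Var(X) = \frac{64}{9}
E[X²] = \frac{64}{9} + (\frac{8}{3})²
= \frac{128}{9}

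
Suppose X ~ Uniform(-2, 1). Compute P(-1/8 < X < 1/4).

P(-1/8 < X < 1/4) = ∫_{-1/8}^{1/4} f(x) dx
where f(x) = \frac{1}{3}
= \frac{1}{8}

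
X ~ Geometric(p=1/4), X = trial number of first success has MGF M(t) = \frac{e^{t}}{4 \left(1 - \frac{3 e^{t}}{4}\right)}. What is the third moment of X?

To find E[X^3], compute M^(3)(0):
M^(1)(t) = \frac{e^{t}}{4 \left(1 - \frac{3 e^{t}}{4}\right)} + \frac{3 e^{2 t}}{16 \left(1 - \frac{3 e^{t}}{4}\right)^{2}}
M^(2)(t) = \frac{e^{t}}{4 \left(1 - \frac{3 e^{t}}{4}\right)} + \frac{9 e^{2 t}}{16 \left(1 - \frac{3 e^{t}}{4}\right)^{2}} + \frac{9 e^{3 t}}{32 \left(1 - \frac{3 e^{t}}{4}\right)^{3}}
M^(3)(t) = \frac{e^{t}}{4 \left(1 - \frac{3 e^{t}}{4}\right)} + \frac{21 e^{2 t}}{16 \left(1 - \frac{3 e^{t}}{4}\right)^{2}} + \frac{27 e^{3 t}}{16 \left(1 - \frac{3 e^{t}}{4}\right)^{3}} + \frac{81 e^{4 t}}{128 \left(1 - \frac{3 e^{t}}{4}\right)^{4}}
M^(3)(0) = 292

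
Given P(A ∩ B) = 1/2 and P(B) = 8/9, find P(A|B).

P(A|B) = P(A ∩ B) / P(B)
= (1/2) / (8/9)
= 9/16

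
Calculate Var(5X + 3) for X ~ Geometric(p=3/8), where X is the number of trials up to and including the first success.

For X ~ Geometric(p=3/8), where X is the number of trials up to and including the first success:
Var(X) = \frac{40}{9}
Var(5X + 3) = (5)² × Var(X) = 25 × \frac{40}{9} = \frac{1000}{9}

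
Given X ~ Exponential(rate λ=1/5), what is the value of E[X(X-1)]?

E[X(X-1)] = E[X² - X] = E[X²] - E[X]
E[X] = 5
E[X²] = Var(X) + (E[X])² = 25 + (5)² = 50
E[X(X-1)] = 50 - 5 = 45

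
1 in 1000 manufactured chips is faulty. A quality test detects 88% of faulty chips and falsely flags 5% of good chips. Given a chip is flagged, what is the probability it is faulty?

Let D = the rare event, + = positive/flagged.
P(D) = 1/1000
P(+|D) = 88/100 = 22/25
P(+|D') = 5/100 = 1/20
P(+) = P(+|D)P(D) + P(+|D')P(D')
     = \frac{22}{25} × \frac{1}{1000} + \frac{1}{20} × \frac{999}{1000}
     = \frac{5083}{100000}
P(D|+) = P(+|D)P(D)/P(+) = \frac{88}{5083}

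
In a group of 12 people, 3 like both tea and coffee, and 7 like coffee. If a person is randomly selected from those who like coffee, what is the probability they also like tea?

P(A ∩ B) = 3/12 = 1/4
P(B) = 7/12
P(A|B) = P(A ∩ B) / P(B) = (1/4) / (7/12) = 3/7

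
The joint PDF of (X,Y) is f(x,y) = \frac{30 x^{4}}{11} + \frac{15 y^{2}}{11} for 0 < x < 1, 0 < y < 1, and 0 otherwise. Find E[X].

E[X] = ∫_0^1 ∫_0^1 x × f(x,y) dy dx
= ∫_0^1 ∫_0^1 x × (\frac{30 x^{4}}{11} + \frac{15 y^{2}}{11}) dy dx
= \frac{15}{22}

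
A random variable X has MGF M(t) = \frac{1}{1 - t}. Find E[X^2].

To find E[X^2], compute M^(2)(0):
M^(1)(t) = \frac{1}{\left(1 - t\right)^{2}}
M^(2)(t) = \frac{2}{\left(1 - t\right)^{3}}
M^(2)(0) = 2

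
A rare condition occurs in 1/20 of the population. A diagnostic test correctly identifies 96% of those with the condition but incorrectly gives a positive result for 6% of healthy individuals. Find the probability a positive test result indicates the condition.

Let D = the rare event, + = positive/flagged.
P(D) = 1/20
P(+|D) = 96/100 = 24/25
P(+|D') = 6/100 = 3/50
P(+) = P(+|D)P(D) + P(+|D')P(D')
     = \frac{24}{25} × \frac{1}{20} + \frac{3}{50} × \frac{19}{20}
     = \frac{21}{200}
P(D|+) = P(+|D)P(D)/P(+) = \frac{16}{35}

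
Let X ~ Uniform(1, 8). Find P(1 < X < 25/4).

P(1 < X < 25/4) = ∫_{1}^{25/4} f(x) dx
where f(x) = \frac{1}{7}
= \frac{3}{4}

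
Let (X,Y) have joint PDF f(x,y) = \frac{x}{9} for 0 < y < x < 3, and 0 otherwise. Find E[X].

f_X(x) = ∫_0^x \frac{x}{9} dy = \frac{x^{2}}{9}
E[X] = ∫_0^3 x × (\frac{x^{2}}{9}) dx = \frac{9}{4}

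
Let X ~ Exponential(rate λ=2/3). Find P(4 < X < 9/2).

P(4 < X < 9/2) = ∫_{4}^{9/2} f(x) dx
where f(x) = \frac{2 e^{- \frac{2 x}{3}}}{3}
= - \frac{1}{e^{3}} + e^{- \frac{8}{3}}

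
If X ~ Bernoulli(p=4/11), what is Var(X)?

For X ~ Bernoulli(p=4/11):
Var(X) = \frac{28}{121}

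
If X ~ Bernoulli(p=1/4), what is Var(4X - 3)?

For X ~ Bernoulli(p=1/4):
Var(X) = \frac{3}{16}
Var(4X - 3) = (4)² × Var(X) = 16 × \frac{3}{16} = 3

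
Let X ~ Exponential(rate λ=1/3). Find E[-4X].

For X ~ Exponential(rate λ=1/3):
E[X] = 3
E[-4X] = -4 × E[X] + 0 = -12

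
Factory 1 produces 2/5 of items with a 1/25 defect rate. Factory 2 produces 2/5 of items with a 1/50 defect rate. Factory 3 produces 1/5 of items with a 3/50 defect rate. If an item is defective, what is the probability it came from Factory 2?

Using Bayes' theorem:
P(F1) = 2/5, P(D|F1) = 1/25
P(F2) = 2/5, P(D|F2) = 1/50
P(F3) = 1/5, P(D|F3) = 3/50
P(D) = P(D|F1)P(F1) + P(D|F2)P(F2) + P(D|F3)P(F3)
     = \frac{9}{250}
P(F2|D) = P(D|F2)P(F2) / P(D)
= \frac{2}{9}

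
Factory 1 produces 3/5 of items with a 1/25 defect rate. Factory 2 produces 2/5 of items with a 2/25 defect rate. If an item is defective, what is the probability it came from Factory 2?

Using Bayes' theorem:
P(F1) = 3/5, P(D|F1) = 1/25
P(F2) = 2/5, P(D|F2) = 2/25
P(D) = P(D|F1)P(F1) + P(D|F2)P(F2)
     = \frac{7}{125}
P(F2|D) = P(D|F2)P(F2) / P(D)
= \frac{4}{7}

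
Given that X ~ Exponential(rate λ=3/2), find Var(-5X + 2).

For X ~ Exponential(rate λ=3/2):
Var(X) = \frac{4}{9}
Var(-5X + 2) = (-5)² × Var(X) = 25 × \frac{4}{9} = \frac{100}{9}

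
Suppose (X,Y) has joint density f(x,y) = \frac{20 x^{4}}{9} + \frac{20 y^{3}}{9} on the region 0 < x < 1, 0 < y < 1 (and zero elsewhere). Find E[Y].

E[Y] = ∫_0^1 ∫_0^1 y × f(x,y) dx dy
= \frac{2}{3}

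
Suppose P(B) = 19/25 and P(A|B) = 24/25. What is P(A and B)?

By definition, P(A|B) = P(A ∩ B) / P(B)
So P(A ∩ B) = P(A|B) × P(B)
= 24/25 × 19/25
= 456/625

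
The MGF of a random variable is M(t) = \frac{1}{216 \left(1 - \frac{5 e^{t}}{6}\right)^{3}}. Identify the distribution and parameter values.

The MGF M(t) = \frac{1}{216 \left(1 - \frac{5 e^{t}}{6}\right)^{3}} is the standard form for the NegativeBinomial distribution.
Comparing with the known MGF formula identifies: NegBin(r=3, p=1/6), X = failures before r-th success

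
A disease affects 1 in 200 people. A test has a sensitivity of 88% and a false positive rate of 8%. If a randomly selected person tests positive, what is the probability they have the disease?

Let D = the rare event, + = positive/flagged.
P(D) = 1/200
P(+|D) = 88/100 = 22/25
P(+|D') = 8/100 = 2/25
P(+) = P(+|D)P(D) + P(+|D')P(D')
     = \frac{22}{25} × \frac{1}{200} + \frac{2}{25} × \frac{199}{200}
     = \frac{21}{250}
P(D|+) = P(+|D)P(D)/P(+) = \frac{11}{210}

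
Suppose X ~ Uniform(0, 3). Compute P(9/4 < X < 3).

P(9/4 < X < 3) = ∫_{9/4}^{3} f(x) dx
where f(x) = \frac{1}{3}
= \frac{1}{4}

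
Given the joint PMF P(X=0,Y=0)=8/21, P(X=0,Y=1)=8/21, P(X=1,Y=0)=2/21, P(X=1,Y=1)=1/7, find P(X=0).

P(X=0) = P(X=0,Y=0) + P(X=0,Y=1)
= 8/21 + 8/21
= 16/21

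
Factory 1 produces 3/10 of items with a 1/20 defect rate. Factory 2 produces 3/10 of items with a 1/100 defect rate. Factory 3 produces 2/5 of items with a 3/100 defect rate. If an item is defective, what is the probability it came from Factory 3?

Using Bayes' theorem:
P(F1) = 3/10, P(D|F1) = 1/20
P(F2) = 3/10, P(D|F2) = 1/100
P(F3) = 2/5, P(D|F3) = 3/100
P(D) = P(D|F1)P(F1) + P(D|F2)P(F2) + P(D|F3)P(F3)
     = \frac{3}{100}
P(F3|D) = P(D|F3)P(F3) / P(D)
= \frac{2}{5}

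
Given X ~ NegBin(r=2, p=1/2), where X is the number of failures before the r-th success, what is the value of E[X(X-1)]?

E[X(X-1)] = E[X² - X] = E[X²] - E[X]
E[X] = 2
E[X²] = Var(X) + (E[X])² = 4 + (2)² = 8
E[X(X-1)] = 8 - 2 = 6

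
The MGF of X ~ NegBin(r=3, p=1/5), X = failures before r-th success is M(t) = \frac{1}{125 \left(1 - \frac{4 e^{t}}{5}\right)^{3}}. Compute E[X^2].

To find E[X^2], compute M^(2)(0):
M^(1)(t) = \frac{12 e^{t}}{625 \left(1 - \frac{4 e^{t}}{5}\right)^{4}}
M^(2)(t) = \frac{12 e^{t}}{625 \left(1 - \frac{4 e^{t}}{5}\right)^{4}} + \frac{192 e^{2 t}}{3125 \left(1 - \frac{4 e^{t}}{5}\right)^{5}}
M^(2)(0) = 204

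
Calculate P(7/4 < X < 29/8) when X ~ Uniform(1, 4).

P(7/4 < X < 29/8) = ∫_{7/4}^{29/8} f(x) dx
where f(x) = \frac{1}{3}
= \frac{5}{8}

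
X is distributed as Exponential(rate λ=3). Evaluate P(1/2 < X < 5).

P(1/2 < X < 5) = ∫_{1/2}^{5} f(x) dx
where f(x) = 3 e^{- 3 x}
= - \frac{1}{e^{15}} + e^{- \frac{3}{2}}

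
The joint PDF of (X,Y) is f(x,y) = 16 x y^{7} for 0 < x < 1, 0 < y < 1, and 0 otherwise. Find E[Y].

E[Y] = ∫_0^1 ∫_0^1 y × f(x,y) dx dy
= \frac{8}{9}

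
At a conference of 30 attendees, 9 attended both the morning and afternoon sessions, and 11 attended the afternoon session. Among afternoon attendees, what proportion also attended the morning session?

P(A ∩ B) = 9/30 = 3/10
P(B) = 11/30
P(A|B) = P(A ∩ B) / P(B) = (3/10) / (11/30) = 9/11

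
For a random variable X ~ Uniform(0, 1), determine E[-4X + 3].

For X ~ Uniform(0, 1):
E[X] = \frac{1}{2}
E[-4X + 3] = -4 × E[X] + 3 = 1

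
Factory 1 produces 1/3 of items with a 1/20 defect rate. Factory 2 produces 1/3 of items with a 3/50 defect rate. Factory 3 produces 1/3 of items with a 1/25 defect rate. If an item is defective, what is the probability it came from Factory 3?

Using Bayes' theorem:
P(F1) = 1/3, P(D|F1) = 1/20
P(F2) = 1/3, P(D|F2) = 3/50
P(F3) = 1/3, P(D|F3) = 1/25
P(D) = P(D|F1)P(F1) + P(D|F2)P(F2) + P(D|F3)P(F3)
     = \frac{1}{20}
P(F3|D) = P(D|F3)P(F3) / P(D)
= \frac{4}{15}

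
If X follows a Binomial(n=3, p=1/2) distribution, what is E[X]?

For X ~ Binomial(n=3, p=1/2), the expected value is:
E[X] = \frac{3}{2}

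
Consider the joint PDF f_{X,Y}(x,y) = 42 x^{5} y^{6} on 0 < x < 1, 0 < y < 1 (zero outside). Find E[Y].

E[Y] = ∫_0^1 ∫_0^1 y × f(x,y) dx dy
= \frac{7}{8}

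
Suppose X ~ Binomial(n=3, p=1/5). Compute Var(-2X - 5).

For X ~ Binomial(n=3, p=1/5):
Var(X) = \frac{12}{25}
Var(-2X - 5) = (-2)² × Var(X) = 4 × \frac{12}{25} = \frac{48}{25}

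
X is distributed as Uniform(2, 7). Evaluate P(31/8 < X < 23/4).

P(31/8 < X < 23/4) = ∫_{31/8}^{23/4} f(x) dx
where f(x) = \frac{1}{5}
= \frac{3}{8}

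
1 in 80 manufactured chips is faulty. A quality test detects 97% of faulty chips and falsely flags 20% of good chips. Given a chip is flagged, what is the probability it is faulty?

Let D = the rare event, + = positive/flagged.
P(D) = 1/80
P(+|D) = 97/100
P(+|D') = 20/100 = 1/5
P(+) = P(+|D)P(D) + P(+|D')P(D')
     = \frac{97}{100} × \frac{1}{80} + \frac{1}{5} × \frac{79}{80}
     = \frac{1677}{8000}
P(D|+) = P(+|D)P(D)/P(+) = \frac{97}{1677}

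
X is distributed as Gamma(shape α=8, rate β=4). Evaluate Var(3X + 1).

For X ~ Gamma(shape α=8, rate β=4):
Var(X) = \frac{1}{2}
Var(3X + 1) = (3)² × Var(X) = 9 × \frac{1}{2} = \frac{9}{2}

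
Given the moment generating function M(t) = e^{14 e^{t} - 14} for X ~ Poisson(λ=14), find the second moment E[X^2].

To find E[X^2], compute M^(2)(0):
M^(1)(t) = 14 e^{t} e^{14 e^{t} - 14}
M^(2)(t) = 196 e^{2 t} e^{14 e^{t} - 14} + 14 e^{t} e^{14 e^{t} - 14}
M^(2)(0) = 210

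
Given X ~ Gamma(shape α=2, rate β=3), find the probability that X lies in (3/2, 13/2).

P(3/2 < X < 13/2) = ∫_{3/2}^{13/2} f(x) dx
where f(x) = 9 x e^{- 3 x}
= \frac{-41 + 11 e^{15}}{2 e^{\frac{39}{2}}}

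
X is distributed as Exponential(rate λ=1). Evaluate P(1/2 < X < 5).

P(1/2 < X < 5) = ∫_{1/2}^{5} f(x) dx
where f(x) = e^{- x}
= - \frac{1}{e^{5}} + e^{- \frac{1}{2}}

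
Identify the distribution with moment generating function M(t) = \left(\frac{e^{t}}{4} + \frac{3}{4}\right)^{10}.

The MGF M(t) = \left(\frac{e^{t}}{4} + \frac{3}{4}\right)^{10} is the standard form for the Binomial distribution.
Comparing with the known MGF formula identifies: Binomial(n=10, p=1/4)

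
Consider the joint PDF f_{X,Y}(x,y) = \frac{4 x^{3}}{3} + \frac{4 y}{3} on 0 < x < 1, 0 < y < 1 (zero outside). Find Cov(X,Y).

E[XY] = ∫∫ xy × f(x,y) dx dy = \frac{16}{45}
E[X] = \frac{3}{5}
E[Y] = \frac{11}{18}
Cov(X,Y) = E[XY] - E[X]E[Y] = - \frac{1}{90}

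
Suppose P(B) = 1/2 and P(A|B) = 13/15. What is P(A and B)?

By definition, P(A|B) = P(A ∩ B) / P(B)
So P(A ∩ B) = P(A|B) × P(B)
= 13/15 × 1/2
= 13/30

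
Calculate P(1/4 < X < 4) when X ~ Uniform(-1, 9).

P(1/4 < X < 4) = ∫_{1/4}^{4} f(x) dx
where f(x) = \frac{1}{10}
= \frac{3}{8}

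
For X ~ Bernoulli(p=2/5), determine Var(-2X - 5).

For X ~ Bernoulli(p=2/5):
Var(X) = \frac{6}{25}
Var(-2X - 5) = (-2)² × Var(X) = 4 × \frac{6}{25} = \frac{24}{25}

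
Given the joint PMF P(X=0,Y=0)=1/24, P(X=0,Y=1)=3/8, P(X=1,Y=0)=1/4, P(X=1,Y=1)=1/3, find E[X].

First find marginal of X:
P(X=0) = 5/12
P(X=1) = 7/12
E[X] = 0 × 5/12 + 1 × 7/12 = 7/12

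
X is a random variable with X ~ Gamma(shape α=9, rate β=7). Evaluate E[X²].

Using the identity E[X²] = Var(X) + (E[X])²:
E[X] = \frac{9}{7}
Var(X) = \frac{9}{49}
E[X²] = \frac{9}{49} + (\frac{9}{7})²
= \frac{90}{49}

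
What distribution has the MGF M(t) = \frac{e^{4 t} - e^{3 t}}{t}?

The MGF M(t) = \frac{e^{4 t} - e^{3 t}}{t} is the standard form for the Uniform distribution.
Comparing with the known MGF formula identifies: Uniform(3, 4)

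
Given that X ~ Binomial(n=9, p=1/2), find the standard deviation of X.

For X ~ Binomial(n=9, p=1/2):
Var(X) = \frac{9}{4}
SD(X) = √(Var(X)) = √(\frac{9}{4}) = \frac{3}{2}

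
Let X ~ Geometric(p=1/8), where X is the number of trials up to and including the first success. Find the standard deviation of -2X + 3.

For X ~ Geometric(p=1/8), where X is the number of trials up to and including the first success:
Var(X) = 56
SD(X) = √(Var(X)) = √(56) = 2 \sqrt{14}
SD(-2X + 3) = |-2| × SD(X) = 2 × 2 \sqrt{14} = 4 \sqrt{14}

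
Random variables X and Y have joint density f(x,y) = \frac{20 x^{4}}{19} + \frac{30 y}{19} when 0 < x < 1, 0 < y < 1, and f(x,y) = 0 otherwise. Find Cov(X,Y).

E[XY] = ∫∫ xy × f(x,y) dx dy = \frac{20}{57}
E[X] = \frac{65}{114}
E[Y] = \frac{12}{19}
Cov(X,Y) = E[XY] - E[X]E[Y] = - \frac{10}{1083}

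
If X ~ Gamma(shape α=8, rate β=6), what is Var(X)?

For X ~ Gamma(shape α=8, rate β=6):
Var(X) = \frac{2}{9}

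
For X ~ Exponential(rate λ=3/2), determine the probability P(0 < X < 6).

P(0 < X < 6) = ∫_{0}^{6} f(x) dx
where f(x) = \frac{3 e^{- \frac{3 x}{2}}}{2}
= 1 - e^{-9}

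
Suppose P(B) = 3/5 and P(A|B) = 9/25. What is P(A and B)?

By definition, P(A|B) = P(A ∩ B) / P(B)
So P(A ∩ B) = P(A|B) × P(B)
= 9/25 × 3/5
= 27/125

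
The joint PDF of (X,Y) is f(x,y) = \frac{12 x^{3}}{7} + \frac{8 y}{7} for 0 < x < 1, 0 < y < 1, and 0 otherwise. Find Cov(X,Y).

E[XY] = ∫∫ xy × f(x,y) dx dy = \frac{38}{105}
E[X] = \frac{22}{35}
E[Y] = \frac{25}{42}
Cov(X,Y) = E[XY] - E[X]E[Y] = - \frac{3}{245}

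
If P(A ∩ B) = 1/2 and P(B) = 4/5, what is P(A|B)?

P(A|B) = P(A ∩ B) / P(B)
= (1/2) / (4/5)
= 5/8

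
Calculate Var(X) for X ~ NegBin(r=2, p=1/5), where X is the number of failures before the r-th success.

For X ~ NegBin(r=2, p=1/5), where X is the number of failures before the r-th success:
Var(X) = 40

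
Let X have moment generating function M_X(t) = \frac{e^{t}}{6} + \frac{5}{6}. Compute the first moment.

To find E[X], compute M^(1)(0):
M^(1)(t) = \frac{e^{t}}{6}
M^(1)(0) = \frac{1}{6}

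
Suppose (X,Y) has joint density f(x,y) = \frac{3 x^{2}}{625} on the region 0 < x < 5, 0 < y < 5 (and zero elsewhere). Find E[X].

f_X(x) = ∫_0^5 \frac{3 x^{2}}{625} dy = \frac{3 x^{2}}{125}
E[X] = ∫_0^5 x × (\frac{3 x^{2}}{125}) dx = \frac{15}{4}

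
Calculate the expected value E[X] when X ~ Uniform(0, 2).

For X ~ Uniform(0, 2), the expected value is:
E[X] = 1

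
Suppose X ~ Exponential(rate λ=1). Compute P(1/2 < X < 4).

P(1/2 < X < 4) = ∫_{1/2}^{4} f(x) dx
where f(x) = e^{- x}
= - \frac{1}{e^{4}} + e^{- \frac{1}{2}}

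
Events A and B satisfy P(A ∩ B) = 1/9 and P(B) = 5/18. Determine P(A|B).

P(A|B) = P(A ∩ B) / P(B)
= (1/9) / (5/18)
= 2/5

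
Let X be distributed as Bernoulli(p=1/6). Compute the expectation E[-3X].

For X ~ Bernoulli(p=1/6):
E[X] = \frac{1}{6}
E[-3X] = -3 × E[X] + 0 = - \frac{1}{2}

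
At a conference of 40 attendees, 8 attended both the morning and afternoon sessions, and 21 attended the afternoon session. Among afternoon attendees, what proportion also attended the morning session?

P(A ∩ B) = 8/40 = 1/5
P(B) = 21/40
P(A|B) = P(A ∩ B) / P(B) = (1/5) / (21/40) = 8/21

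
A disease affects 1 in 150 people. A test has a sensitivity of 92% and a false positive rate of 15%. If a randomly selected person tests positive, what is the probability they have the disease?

Let D = the rare event, + = positive/flagged.
P(D) = 1/150
P(+|D) = 92/100 = 23/25
P(+|D') = 15/100 = 3/20
P(+) = P(+|D)P(D) + P(+|D')P(D')
     = \frac{23}{25} × \frac{1}{150} + \frac{3}{20} × \frac{149}{150}
     = \frac{2327}{15000}
P(D|+) = P(+|D)P(D)/P(+) = \frac{92}{2327}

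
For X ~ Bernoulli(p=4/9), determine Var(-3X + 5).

For X ~ Bernoulli(p=4/9):
Var(X) = \frac{20}{81}
Var(-3X + 5) = (-3)² × Var(X) = 9 × \frac{20}{81} = \frac{20}{9}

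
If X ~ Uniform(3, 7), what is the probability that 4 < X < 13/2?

P(4 < X < 13/2) = ∫_{4}^{13/2} f(x) dx
where f(x) = \frac{1}{4}
= \frac{5}{8}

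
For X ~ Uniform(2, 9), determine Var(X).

For X ~ Uniform(2, 9):
Var(X) = \frac{49}{12}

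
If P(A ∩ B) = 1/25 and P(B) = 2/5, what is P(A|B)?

P(A|B) = P(A ∩ B) / P(B)
= (1/25) / (2/5)
= 1/10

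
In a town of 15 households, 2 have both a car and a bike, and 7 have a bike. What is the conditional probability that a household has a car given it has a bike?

P(A ∩ B) = 2/15
P(B) = 7/15
P(A|B) = P(A ∩ B) / P(B) = (2/15) / (7/15) = 2/7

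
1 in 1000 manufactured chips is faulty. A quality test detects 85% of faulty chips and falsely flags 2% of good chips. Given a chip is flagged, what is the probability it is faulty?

Let D = the rare event, + = positive/flagged.
P(D) = 1/1000
P(+|D) = 85/100 = 17/20
P(+|D') = 2/100 = 1/50
P(+) = P(+|D)P(D) + P(+|D')P(D')
     = \frac{17}{20} × \frac{1}{1000} + \frac{1}{50} × \frac{999}{1000}
     = \frac{2083}{100000}
P(D|+) = P(+|D)P(D)/P(+) = \frac{85}{2083}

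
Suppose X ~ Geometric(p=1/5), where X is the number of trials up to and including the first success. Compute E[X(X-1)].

E[X(X-1)] = E[X² - X] = E[X²] - E[X]
E[X] = 5
E[X²] = Var(X) + (E[X])² = 20 + (5)² = 45
E[X(X-1)] = 45 - 5 = 40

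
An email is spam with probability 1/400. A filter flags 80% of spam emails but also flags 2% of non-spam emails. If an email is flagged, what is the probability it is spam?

Let D = the rare event, + = positive/flagged.
P(D) = 1/400
P(+|D) = 80/100 = 4/5
P(+|D') = 2/100 = 1/50
P(+) = P(+|D)P(D) + P(+|D')P(D')
     = \frac{4}{5} × \frac{1}{400} + \frac{1}{50} × \frac{399}{400}
     = \frac{439}{20000}
P(D|+) = P(+|D)P(D)/P(+) = \frac{40}{439}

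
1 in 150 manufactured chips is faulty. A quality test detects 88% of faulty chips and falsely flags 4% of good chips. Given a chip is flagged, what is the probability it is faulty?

Let D = the rare event, + = positive/flagged.
P(D) = 1/150
P(+|D) = 88/100 = 22/25
P(+|D') = 4/100 = 1/25
P(+) = P(+|D)P(D) + P(+|D')P(D')
     = \frac{22}{25} × \frac{1}{150} + \frac{1}{25} × \frac{149}{150}
     = \frac{57}{1250}
P(D|+) = P(+|D)P(D)/P(+) = \frac{22}{171}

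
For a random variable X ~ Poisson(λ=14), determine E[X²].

Using the identity E[X²] = Var(X) + (E[X])²:
E[X] = 14
Var(X) = 14
E[X²] = 14 + (14)²
= 210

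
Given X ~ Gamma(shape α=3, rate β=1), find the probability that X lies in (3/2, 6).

P(3/2 < X < 6) = ∫_{3/2}^{6} f(x) dx
where f(x) = \frac{x^{2} e^{- x}}{2}
= - \frac{25}{e^{6}} + \frac{29}{8 e^{\frac{3}{2}}}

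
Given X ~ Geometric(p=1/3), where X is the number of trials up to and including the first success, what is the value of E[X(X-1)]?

E[X(X-1)] = E[X² - X] = E[X²] - E[X]
E[X] = 3
E[X²] = Var(X) + (E[X])² = 6 + (3)² = 15
E[X(X-1)] = 15 - 3 = 12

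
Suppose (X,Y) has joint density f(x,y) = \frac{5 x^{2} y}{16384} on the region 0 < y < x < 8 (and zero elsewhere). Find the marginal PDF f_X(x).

f_X(x) = ∫_0^x \frac{5 x^{2} y}{16384} dy = \frac{5 x^{4}}{32768}
for 0 < x < 8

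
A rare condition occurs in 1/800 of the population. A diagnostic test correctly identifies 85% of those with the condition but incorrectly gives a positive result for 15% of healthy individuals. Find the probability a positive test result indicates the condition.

Let D = the rare event, + = positive/flagged.
P(D) = 1/800
P(+|D) = 85/100 = 17/20
P(+|D') = 15/100 = 3/20
P(+) = P(+|D)P(D) + P(+|D')P(D')
     = \frac{17}{20} × \frac{1}{800} + \frac{3}{20} × \frac{799}{800}
     = \frac{1207}{8000}
P(D|+) = P(+|D)P(D)/P(+) = \frac{1}{142}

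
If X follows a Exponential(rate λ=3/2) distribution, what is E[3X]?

For X ~ Exponential(rate λ=3/2):
E[X] = \frac{2}{3}
E[3X] = 3 × E[X] + 0 = 2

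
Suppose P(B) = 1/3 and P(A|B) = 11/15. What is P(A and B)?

By definition, P(A|B) = P(A ∩ B) / P(B)
So P(A ∩ B) = P(A|B) × P(B)
= 11/15 × 1/3
= 11/45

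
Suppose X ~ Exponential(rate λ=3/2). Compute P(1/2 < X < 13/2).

P(1/2 < X < 13/2) = ∫_{1/2}^{13/2} f(x) dx
where f(x) = \frac{3 e^{- \frac{3 x}{2}}}{2}
= - \frac{1 - e^{9}}{e^{\frac{39}{4}}}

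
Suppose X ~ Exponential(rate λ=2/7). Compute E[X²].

Using the identity E[X²] = Var(X) + (E[X])²:
E[X] = \frac{7}{2}
Var(X) = \frac{49}{4}
E[X²] = \frac{49}{4} + (\frac{7}{2})²
= \frac{49}{2}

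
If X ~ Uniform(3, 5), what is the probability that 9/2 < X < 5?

P(9/2 < X < 5) = ∫_{9/2}^{5} f(x) dx
where f(x) = \frac{1}{2}
= \frac{1}{4}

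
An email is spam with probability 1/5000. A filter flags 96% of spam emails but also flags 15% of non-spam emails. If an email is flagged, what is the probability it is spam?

Let D = the rare event, + = positive/flagged.
P(D) = 1/5000
P(+|D) = 96/100 = 24/25
P(+|D') = 15/100 = 3/20
P(+) = P(+|D)P(D) + P(+|D')P(D')
     = \frac{24}{25} × \frac{1}{5000} + \frac{3}{20} × \frac{4999}{5000}
     = \frac{75081}{500000}
P(D|+) = P(+|D)P(D)/P(+) = \frac{32}{25027}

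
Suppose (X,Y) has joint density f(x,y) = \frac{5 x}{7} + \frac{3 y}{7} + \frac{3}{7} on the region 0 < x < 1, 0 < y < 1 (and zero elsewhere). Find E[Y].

E[Y] = ∫_0^1 ∫_0^1 y × f(x,y) dx dy
= \frac{15}{28}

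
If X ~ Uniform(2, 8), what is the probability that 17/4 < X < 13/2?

P(17/4 < X < 13/2) = ∫_{17/4}^{13/2} f(x) dx
where f(x) = \frac{1}{6}
= \frac{3}{8}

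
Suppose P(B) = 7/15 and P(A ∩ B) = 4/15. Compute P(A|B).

P(A|B) = P(A ∩ B) / P(B)
= (4/15) / (7/15)
= 4/7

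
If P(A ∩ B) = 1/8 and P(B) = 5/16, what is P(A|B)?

P(A|B) = P(A ∩ B) / P(B)
= (1/8) / (5/16)
= 2/5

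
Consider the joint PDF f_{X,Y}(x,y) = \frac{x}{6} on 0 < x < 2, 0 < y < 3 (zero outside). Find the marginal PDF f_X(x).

f_X(x) = ∫_0^3 f(x,y) dy
= ∫_0^3 \frac{x}{6} dy
= \frac{x}{2} for 0 < x < 2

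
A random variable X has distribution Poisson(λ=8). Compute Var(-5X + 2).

For X ~ Poisson(λ=8):
Var(X) = 8
Var(-5X + 2) = (-5)² × Var(X) = 25 × 8 = 200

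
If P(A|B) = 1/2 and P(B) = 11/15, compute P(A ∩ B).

By definition, P(A|B) = P(A ∩ B) / P(B)
So P(A ∩ B) = P(A|B) × P(B)
= 1/2 × 11/15
= 11/30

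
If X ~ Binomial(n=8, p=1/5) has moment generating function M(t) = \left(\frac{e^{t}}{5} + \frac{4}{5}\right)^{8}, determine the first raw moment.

To find E[X], compute M^(1)(0):
M^(1)(t) = \frac{8 \left(\frac{e^{t}}{5} + \frac{4}{5}\right)^{7} e^{t}}{5}
M^(1)(0) = \frac{8}{5}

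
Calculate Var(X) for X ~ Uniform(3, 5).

For X ~ Uniform(3, 5):
Var(X) = \frac{1}{3}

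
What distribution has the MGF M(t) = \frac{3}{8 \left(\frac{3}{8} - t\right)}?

The MGF M(t) = \frac{3}{8 \left(\frac{3}{8} - t\right)} is the standard form for the Exponential distribution.
Comparing with the known MGF formula identifies: Exponential(rate λ=3/8)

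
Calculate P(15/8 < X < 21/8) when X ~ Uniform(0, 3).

P(15/8 < X < 21/8) = ∫_{15/8}^{21/8} f(x) dx
where f(x) = \frac{1}{3}
= \frac{1}{4}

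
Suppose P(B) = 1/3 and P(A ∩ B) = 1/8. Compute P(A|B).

P(A|B) = P(A ∩ B) / P(B)
= (1/8) / (1/3)
= 3/8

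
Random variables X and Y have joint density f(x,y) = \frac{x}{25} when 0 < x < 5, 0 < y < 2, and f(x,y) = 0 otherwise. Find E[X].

f_X(x) = ∫_0^2 \frac{x}{25} dy = \frac{2 x}{25}
E[X] = ∫_0^5 x × (\frac{2 x}{25}) dx = \frac{10}{3}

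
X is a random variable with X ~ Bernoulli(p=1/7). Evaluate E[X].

For X ~ Bernoulli(p=1/7), the expected value is:
E[X] = \frac{1}{7}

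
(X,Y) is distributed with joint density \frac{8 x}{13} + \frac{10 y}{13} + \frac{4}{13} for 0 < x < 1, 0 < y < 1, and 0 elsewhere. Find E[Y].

E[Y] = ∫_0^1 ∫_0^1 y × f(x,y) dx dy
= \frac{22}{39}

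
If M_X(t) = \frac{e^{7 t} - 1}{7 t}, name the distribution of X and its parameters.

The MGF M(t) = \frac{e^{7 t} - 1}{7 t} is the standard form for the Uniform distribution.
Comparing with the known MGF formula identifies: Uniform(0, 7)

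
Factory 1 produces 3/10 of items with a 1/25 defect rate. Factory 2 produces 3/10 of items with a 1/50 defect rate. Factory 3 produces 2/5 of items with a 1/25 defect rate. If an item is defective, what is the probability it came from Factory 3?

Using Bayes' theorem:
P(F1) = 3/10, P(D|F1) = 1/25
P(F2) = 3/10, P(D|F2) = 1/50
P(F3) = 2/5, P(D|F3) = 1/25
P(D) = P(D|F1)P(F1) + P(D|F2)P(F2) + P(D|F3)P(F3)
     = \frac{17}{500}
P(F3|D) = P(D|F3)P(F3) / P(D)
= \frac{8}{17}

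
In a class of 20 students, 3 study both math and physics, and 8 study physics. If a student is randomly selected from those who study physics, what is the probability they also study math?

P(A ∩ B) = 3/20
P(B) = 8/20 = 2/5
P(A|B) = P(A ∩ B) / P(B) = (3/20) / (2/5) = 3/8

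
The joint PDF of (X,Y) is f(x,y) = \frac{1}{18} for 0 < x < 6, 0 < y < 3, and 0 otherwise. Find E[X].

f_X(x) = ∫_0^3 \frac{1}{18} dy = \frac{1}{6}
E[X] = ∫_0^6 x × (\frac{1}{6}) dx = 3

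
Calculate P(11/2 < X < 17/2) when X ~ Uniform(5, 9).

P(11/2 < X < 17/2) = ∫_{11/2}^{17/2} f(x) dx
where f(x) = \frac{1}{4}
= \frac{3}{4}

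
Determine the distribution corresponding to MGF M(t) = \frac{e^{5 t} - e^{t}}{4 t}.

The MGF M(t) = \frac{e^{5 t} - e^{t}}{4 t} is the standard form for the Uniform distribution.
Comparing with the known MGF formula identifies: Uniform(1, 5)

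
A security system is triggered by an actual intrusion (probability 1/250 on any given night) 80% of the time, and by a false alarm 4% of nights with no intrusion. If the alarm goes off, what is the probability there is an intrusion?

Let D = the rare event, + = positive/flagged.
P(D) = 1/250
P(+|D) = 80/100 = 4/5
P(+|D') = 4/100 = 1/25
P(+) = P(+|D)P(D) + P(+|D')P(D')
     = \frac{4}{5} × \frac{1}{250} + \frac{1}{25} × \frac{249}{250}
     = \frac{269}{6250}
P(D|+) = P(+|D)P(D)/P(+) = \frac{20}{269}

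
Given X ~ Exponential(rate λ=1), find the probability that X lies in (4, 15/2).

P(4 < X < 15/2) = ∫_{4}^{15/2} f(x) dx
where f(x) = e^{- x}
= - \frac{1}{e^{\frac{15}{2}}} + e^{-4}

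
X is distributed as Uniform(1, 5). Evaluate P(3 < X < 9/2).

P(3 < X < 9/2) = ∫_{3}^{9/2} f(x) dx
where f(x) = \frac{1}{4}
= \frac{3}{8}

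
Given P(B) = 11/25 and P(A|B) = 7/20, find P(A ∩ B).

By definition, P(A|B) = P(A ∩ B) / P(B)
So P(A ∩ B) = P(A|B) × P(B)
= 7/20 × 11/25
= 77/500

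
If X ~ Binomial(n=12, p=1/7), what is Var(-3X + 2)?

For X ~ Binomial(n=12, p=1/7):
Var(X) = \frac{72}{49}
Var(-3X + 2) = (-3)² × Var(X) = 9 × \frac{72}{49} = \frac{648}{49}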